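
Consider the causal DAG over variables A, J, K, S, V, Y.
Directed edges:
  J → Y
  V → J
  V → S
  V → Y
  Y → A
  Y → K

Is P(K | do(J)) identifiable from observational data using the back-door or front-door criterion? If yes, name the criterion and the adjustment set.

P(K|do(J)): backdoor, adjust for {V}.

desc(J)\{J}={A,K,Y}; candidates ⊆ {S,V}.
size 0: {}; under {} J still reaches {A,K,S,V,Y} ∋ K.
{V}: J⊥K given {V} in G with J→· removed — back-door holds.
P(K|do(J)) = Σ_{V} P(K|J,V)·P(V).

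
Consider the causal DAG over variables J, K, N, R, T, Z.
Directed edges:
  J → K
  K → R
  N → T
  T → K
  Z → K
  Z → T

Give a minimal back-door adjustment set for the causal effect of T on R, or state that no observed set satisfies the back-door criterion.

T→R: minimal back-door set {Z}.

desc(T)\{T}={K,R}; candidates ⊆ {J,N,Z}.
size 0: {}; under {} T still reaches {K,N,R,Z} ∋ R.
{Z}: T⊥R given {Z} in G with T→· removed — back-door holds.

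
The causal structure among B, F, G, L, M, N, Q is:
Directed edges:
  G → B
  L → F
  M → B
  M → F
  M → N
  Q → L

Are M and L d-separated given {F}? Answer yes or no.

No — M and L are d-connected given {F}.

Bayes-Ball from M | {F} reaches {B,L,N,Q}.
L ∈ reach(M|{F}) ⇒ M ⊥̸ L | {F}.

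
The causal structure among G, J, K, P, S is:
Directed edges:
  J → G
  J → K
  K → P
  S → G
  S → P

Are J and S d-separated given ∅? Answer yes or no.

Bayes-Ball from J | ∅ reaches {G,K,P}.
S ∉ reach(J|∅) ⇒ J ⊥ S | ∅.

Yes — J ⊥ S | ∅.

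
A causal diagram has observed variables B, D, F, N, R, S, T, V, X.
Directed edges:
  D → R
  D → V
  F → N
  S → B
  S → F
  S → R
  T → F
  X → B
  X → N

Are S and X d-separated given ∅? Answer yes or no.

Yes — S ⊥ X | ∅.

Bayes-Ball from S | ∅ reaches {B,F,N,R}.
X ∉ reach(S|∅) ⇒ S ⊥ X | ∅.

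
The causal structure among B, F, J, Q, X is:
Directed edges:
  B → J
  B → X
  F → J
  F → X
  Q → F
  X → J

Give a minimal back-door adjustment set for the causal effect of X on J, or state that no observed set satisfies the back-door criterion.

X→J: minimal back-door set {B, F}.

desc(X)\{X}={J}; candidates ⊆ {B,F,Q}.
size 0: {}; under {} X still reaches {B,F,J,Q} ∋ J.
size 1: {B}, {F}, {Q}; under {B} X still reaches {F,J,Q} ∋ J.
{B,F}: X⊥J given {B,F} in G with X→· removed — back-door holds.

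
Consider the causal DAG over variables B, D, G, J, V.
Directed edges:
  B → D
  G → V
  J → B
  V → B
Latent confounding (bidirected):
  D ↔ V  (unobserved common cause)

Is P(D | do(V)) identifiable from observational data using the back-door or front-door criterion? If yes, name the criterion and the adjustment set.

desc(V)\{V}={B,D}; candidates ⊆ {G,J}.
V↔D: latent back-door arc(s) into V.
size 0: {}; under {} V still reaches {D,G} ∋ D.
size 1: {G}, {J}; under {G} V still reaches {D} ∋ D.
size 2: {G,J}; under {G,J} V still reaches {D} ∋ D.
V↔D cannot be blocked by any observed set — no back-door set.
{B}: (i) intercepts every directed V→D path; (ii) no back-door V→{B}; (iii) {V} blocks every back-door {B}→D. Front-door holds.
P(D|do(V)) = Σ_{B} P(B|V) Σ_{V'} P(D|B,V')P(V').

P(D|do(V)): frontdoor, adjust for {B}.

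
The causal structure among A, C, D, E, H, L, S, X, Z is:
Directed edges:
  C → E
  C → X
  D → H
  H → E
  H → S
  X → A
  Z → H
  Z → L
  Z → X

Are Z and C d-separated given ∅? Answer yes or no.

Yes — Z ⊥ C | ∅.

Bayes-Ball from Z | ∅ reaches {A,E,H,L,S,X}.
C ∉ reach(Z|∅) ⇒ Z ⊥ C | ∅.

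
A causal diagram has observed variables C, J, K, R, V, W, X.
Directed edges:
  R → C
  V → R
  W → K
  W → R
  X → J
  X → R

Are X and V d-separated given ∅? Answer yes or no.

Bayes-Ball from X | ∅ reaches {C,J,R}.
V ∉ reach(X|∅) ⇒ X ⊥ V | ∅.

Yes — X ⊥ V | ∅.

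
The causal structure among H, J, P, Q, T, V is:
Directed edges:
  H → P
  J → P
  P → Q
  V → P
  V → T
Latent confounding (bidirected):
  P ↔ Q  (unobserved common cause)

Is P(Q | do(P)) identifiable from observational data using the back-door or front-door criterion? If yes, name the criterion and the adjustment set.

desc(P)\{P}={Q}; candidates ⊆ {H,J,T,V}.
P↔Q: latent back-door arc(s) into P.
size 0: {}; under {} P still reaches {H,J,Q,T,V} ∋ Q.
size 1: {H}, {J}, {T} …(+1); under {H} P still reaches {J,Q,T,V} ∋ Q.
size 2: {H,J}, {H,T}, {H,V} …(+3); under {H,J} P still reaches {Q,T,V} ∋ Q.
P↔Q cannot be blocked by any observed set — no back-door set.
No mediator lies on a directed P→…→Q path.
Neither criterion identifies P(Q|do(P)) in this graph.

P(Q|do(P)): not identifiable (no BD/FD set).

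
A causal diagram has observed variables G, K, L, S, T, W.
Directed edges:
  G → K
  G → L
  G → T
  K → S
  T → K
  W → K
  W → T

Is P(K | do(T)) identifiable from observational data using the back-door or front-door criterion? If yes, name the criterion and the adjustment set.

desc(T)\{T}={K,S}; candidates ⊆ {G,L,W}.
size 0: {}; under {} T still reaches {G,K,L,S,W} ∋ K.
size 1: {G}, {L}, {W}; under {G} T still reaches {K,S,W} ∋ K.
{G,W}: T⊥K given {G,W} in G with T→· removed — back-door holds.
P(K|do(T)) = Σ_{G,W} P(K|T,G,W)·P(G,W).

P(K|do(T)): backdoor, adjust for {G, W}.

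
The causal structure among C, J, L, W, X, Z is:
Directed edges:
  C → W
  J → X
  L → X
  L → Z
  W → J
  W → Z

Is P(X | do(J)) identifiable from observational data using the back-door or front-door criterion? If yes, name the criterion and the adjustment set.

desc(J)\{J}={X}; candidates ⊆ {C,L,W,Z}.
∅: J⊥X given ∅ in G with J→· removed — back-door holds.
P(X|do(J)) = P(X|J) — no adjustment needed.

P(X|do(J)): backdoor, adjust for ∅.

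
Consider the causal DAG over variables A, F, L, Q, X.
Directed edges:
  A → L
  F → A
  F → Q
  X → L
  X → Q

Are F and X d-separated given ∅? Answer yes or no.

Yes — F ⊥ X | ∅.

Bayes-Ball from F | ∅ reaches {A,L,Q}.
X ∉ reach(F|∅) ⇒ F ⊥ X | ∅.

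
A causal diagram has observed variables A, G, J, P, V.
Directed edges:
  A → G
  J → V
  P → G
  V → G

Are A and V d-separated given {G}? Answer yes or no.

Bayes-Ball from A | {G} reaches {J,P,V}.
V ∈ reach(A|{G}) ⇒ A ⊥̸ V | {G}.

No — A and V are d-connected given {G}.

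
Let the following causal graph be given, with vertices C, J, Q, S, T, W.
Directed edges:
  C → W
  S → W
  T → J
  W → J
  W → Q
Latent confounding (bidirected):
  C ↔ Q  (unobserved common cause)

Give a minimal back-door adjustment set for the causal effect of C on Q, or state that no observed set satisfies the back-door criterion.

desc(C)\{C}={J,Q,W}; candidates ⊆ {S,T}.
C↔Q: latent back-door arc(s) into C.
size 0: {}; under {} C still reaches {Q} ∋ Q.
size 1: {S}, {T}; under {S} C still reaches {Q} ∋ Q.
size 2: {S,T}; under {S,T} C still reaches {Q} ∋ Q.
C↔Q cannot be blocked by any observed set — no back-door set.

C→Q: no observed back-door set.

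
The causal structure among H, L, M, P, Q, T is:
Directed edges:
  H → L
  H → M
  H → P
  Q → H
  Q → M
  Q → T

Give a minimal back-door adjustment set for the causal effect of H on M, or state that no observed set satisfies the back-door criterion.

H→M: minimal back-door set {Q}.

desc(H)\{H}={L,M,P}; candidates ⊆ {Q,T}.
size 0: {}; under {} H still reaches {M,Q,T} ∋ M.
{Q}: H⊥M given {Q} in G with H→· removed — back-door holds.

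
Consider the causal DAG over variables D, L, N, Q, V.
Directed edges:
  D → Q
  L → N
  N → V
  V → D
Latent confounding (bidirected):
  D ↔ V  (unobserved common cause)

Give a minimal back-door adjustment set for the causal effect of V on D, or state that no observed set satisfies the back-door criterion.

V→D: no observed back-door set.

desc(V)\{V}={D,Q}; candidates ⊆ {L,N}.
V↔D: latent back-door arc(s) into V.
size 0: {}; under {} V still reaches {D,L,N,Q} ∋ D.
size 1: {L}, {N}; under {L} V still reaches {D,N,Q} ∋ D.
size 2: {L,N}; under {L,N} V still reaches {D,Q} ∋ D.
V↔D cannot be blocked by any observed set — no back-door set.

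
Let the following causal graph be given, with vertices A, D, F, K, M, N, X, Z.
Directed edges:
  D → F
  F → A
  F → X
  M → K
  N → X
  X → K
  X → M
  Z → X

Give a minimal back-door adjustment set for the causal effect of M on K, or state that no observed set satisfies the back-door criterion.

M→K: minimal back-door set {X}.

desc(M)\{M}={K}; candidates ⊆ {A,D,F,N,X,Z}.
size 0: {}; under {} M still reaches {A,D,F,K,N,X,Z} ∋ K.
{X}: M⊥K given {X} in G with M→· removed — back-door holds.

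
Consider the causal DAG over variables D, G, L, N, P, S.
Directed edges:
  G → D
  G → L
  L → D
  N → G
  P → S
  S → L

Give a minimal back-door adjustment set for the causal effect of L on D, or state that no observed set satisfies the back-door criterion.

desc(L)\{L}={D}; candidates ⊆ {G,N,P,S}.
size 0: {}; under {} L still reaches {D,G,N,P,S} ∋ D.
{G}: L⊥D given {G} in G with L→· removed — back-door holds.

L→D: minimal back-door set {G}.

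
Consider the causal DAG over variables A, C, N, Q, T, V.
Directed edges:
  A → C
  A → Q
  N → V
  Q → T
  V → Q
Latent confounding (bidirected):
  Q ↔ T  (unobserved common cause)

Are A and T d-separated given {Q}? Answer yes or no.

Bayes-Ball from A | {Q} reaches {C,N,T,V}.
T ∈ reach(A|{Q}) ⇒ A ⊥̸ T | {Q}.

No — A and T are d-connected given {Q}.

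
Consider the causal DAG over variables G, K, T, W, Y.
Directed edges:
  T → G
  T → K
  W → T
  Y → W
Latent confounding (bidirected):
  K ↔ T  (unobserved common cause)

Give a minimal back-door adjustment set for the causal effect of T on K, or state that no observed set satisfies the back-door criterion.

desc(T)\{T}={G,K}; candidates ⊆ {W,Y}.
T↔K: latent back-door arc(s) into T.
size 0: {}; under {} T still reaches {K,W,Y} ∋ K.
size 1: {W}, {Y}; under {W} T still reaches {K} ∋ K.
size 2: {W,Y}; under {W,Y} T still reaches {K} ∋ K.
T↔K cannot be blocked by any observed set — no back-door set.

T→K: no observed back-door set.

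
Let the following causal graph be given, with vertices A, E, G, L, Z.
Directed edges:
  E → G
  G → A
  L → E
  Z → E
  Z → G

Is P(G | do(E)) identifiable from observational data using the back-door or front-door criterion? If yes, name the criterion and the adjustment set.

P(G|do(E)): backdoor, adjust for {Z}.

desc(E)\{E}={A,G}; candidates ⊆ {L,Z}.
size 0: {}; under {} E still reaches {A,G,L,Z} ∋ G.
{Z}: E⊥G given {Z} in G with E→· removed — back-door holds.
P(G|do(E)) = Σ_{Z} P(G|E,Z)·P(Z).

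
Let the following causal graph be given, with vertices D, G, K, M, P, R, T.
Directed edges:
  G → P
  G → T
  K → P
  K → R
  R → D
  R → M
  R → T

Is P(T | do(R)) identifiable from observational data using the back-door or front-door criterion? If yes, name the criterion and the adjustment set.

desc(R)\{R}={D,M,T}; candidates ⊆ {G,K,P}.
∅: R⊥T given ∅ in G with R→· removed — back-door holds.
P(T|do(R)) = P(T|R) — no adjustment needed.

P(T|do(R)): backdoor, adjust for ∅.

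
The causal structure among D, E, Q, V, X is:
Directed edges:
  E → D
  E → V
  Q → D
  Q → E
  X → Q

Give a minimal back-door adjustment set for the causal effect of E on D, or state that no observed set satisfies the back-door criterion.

desc(E)\{E}={D,V}; candidates ⊆ {Q,X}.
size 0: {}; under {} E still reaches {D,Q,X} ∋ D.
{Q}: E⊥D given {Q} in G with E→· removed — back-door holds.

E→D: minimal back-door set {Q}.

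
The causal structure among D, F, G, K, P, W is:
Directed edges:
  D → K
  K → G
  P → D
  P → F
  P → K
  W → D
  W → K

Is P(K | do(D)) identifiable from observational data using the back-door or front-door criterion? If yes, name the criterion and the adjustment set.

desc(D)\{D}={G,K}; candidates ⊆ {F,P,W}.
size 0: {}; under {} D still reaches {F,G,K,P,W} ∋ K.
size 1: {F}, {P}, {W}; under {F} D still reaches {G,K,P,W} ∋ K.
{P,W}: D⊥K given {P,W} in G with D→· removed — back-door holds.
P(K|do(D)) = Σ_{P,W} P(K|D,P,W)·P(P,W).

P(K|do(D)): backdoor, adjust for {P, W}.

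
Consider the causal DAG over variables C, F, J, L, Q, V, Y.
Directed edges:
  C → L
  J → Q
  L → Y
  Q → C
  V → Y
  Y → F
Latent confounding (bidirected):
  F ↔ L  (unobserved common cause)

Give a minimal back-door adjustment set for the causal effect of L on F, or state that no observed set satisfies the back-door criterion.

desc(L)\{L}={F,Y}; candidates ⊆ {C,J,Q,V}.
L↔F: latent back-door arc(s) into L.
size 0: {}; under {} L still reaches {C,F,J,Q} ∋ F.
size 1: {C}, {J}, {Q} …(+1); under {C} L still reaches {F} ∋ F.
size 2: {C,J}, {C,Q}, {C,V} …(+3); under {C,J} L still reaches {F} ∋ F.
L↔F cannot be blocked by any observed set — no back-door set.

L→F: no observed back-door set.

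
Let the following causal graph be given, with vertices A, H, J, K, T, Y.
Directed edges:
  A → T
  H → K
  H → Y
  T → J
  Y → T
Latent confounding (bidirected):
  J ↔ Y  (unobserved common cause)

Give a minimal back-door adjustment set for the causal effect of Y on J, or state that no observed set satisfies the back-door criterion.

desc(Y)\{Y}={J,T}; candidates ⊆ {A,H,K}.
Y↔J: latent back-door arc(s) into Y.
size 0: {}; under {} Y still reaches {H,J,K} ∋ J.
size 1: {A}, {H}, {K}; under {A} Y still reaches {H,J,K} ∋ J.
size 2: {A,H}, {A,K}, {H,K}; under {A,H} Y still reaches {J} ∋ J.
Y↔J cannot be blocked by any observed set — no back-door set.

Y→J: no observed back-door set.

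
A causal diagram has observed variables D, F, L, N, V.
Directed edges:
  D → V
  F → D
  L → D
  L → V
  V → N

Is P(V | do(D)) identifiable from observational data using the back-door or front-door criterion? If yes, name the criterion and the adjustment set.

desc(D)\{D}={N,V}; candidates ⊆ {F,L}.
size 0: {}; under {} D still reaches {F,L,N,V} ∋ V.
{L}: D⊥V given {L} in G with D→· removed — back-door holds.
P(V|do(D)) = Σ_{L} P(V|D,L)·P(L).

P(V|do(D)): backdoor, adjust for {L}.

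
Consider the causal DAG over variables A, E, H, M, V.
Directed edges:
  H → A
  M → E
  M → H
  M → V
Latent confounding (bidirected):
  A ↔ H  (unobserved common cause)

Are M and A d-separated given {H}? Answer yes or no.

No — M and A are d-connected given {H}.

Bayes-Ball from M | {H} reaches {A,E,V}.
A ∈ reach(M|{H}) ⇒ M ⊥̸ A | {H}.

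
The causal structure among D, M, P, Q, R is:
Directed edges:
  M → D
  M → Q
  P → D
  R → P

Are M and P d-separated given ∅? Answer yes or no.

Yes — M ⊥ P | ∅.

Bayes-Ball from M | ∅ reaches {D,Q}.
P ∉ reach(M|∅) ⇒ M ⊥ P | ∅.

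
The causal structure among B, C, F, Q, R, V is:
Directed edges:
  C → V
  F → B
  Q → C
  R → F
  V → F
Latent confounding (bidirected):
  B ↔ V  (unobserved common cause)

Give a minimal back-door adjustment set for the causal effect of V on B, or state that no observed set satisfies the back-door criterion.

desc(V)\{V}={B,F}; candidates ⊆ {C,Q,R}.
V↔B: latent back-door arc(s) into V.
size 0: {}; under {} V still reaches {B,C,Q} ∋ B.
size 1: {C}, {Q}, {R}; under {C} V still reaches {B} ∋ B.
size 2: {C,Q}, {C,R}, {Q,R}; under {C,Q} V still reaches {B} ∋ B.
V↔B cannot be blocked by any observed set — no back-door set.

V→B: no observed back-door set.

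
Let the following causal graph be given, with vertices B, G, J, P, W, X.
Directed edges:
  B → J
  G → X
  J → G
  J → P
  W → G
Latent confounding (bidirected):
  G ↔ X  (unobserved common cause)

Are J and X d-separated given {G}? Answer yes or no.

Bayes-Ball from J | {G} reaches {B,P,W,X}.
X ∈ reach(J|{G}) ⇒ J ⊥̸ X | {G}.

No — J and X are d-connected given {G}.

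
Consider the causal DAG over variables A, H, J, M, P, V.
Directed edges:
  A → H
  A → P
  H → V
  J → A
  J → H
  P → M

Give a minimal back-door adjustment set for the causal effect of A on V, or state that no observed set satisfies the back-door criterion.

desc(A)\{A}={H,M,P,V}; candidates ⊆ {J}.
size 0: {}; under {} A still reaches {H,J,V} ∋ V.
{J}: A⊥V given {J} in G with A→· removed — back-door holds.

A→V: minimal back-door set {J}.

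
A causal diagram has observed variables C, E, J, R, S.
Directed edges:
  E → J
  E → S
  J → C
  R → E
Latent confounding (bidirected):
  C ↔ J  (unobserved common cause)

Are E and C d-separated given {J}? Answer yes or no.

Bayes-Ball from E | {J} reaches {C,R,S}.
C ∈ reach(E|{J}) ⇒ E ⊥̸ C | {J}.

No — E and C are d-connected given {J}.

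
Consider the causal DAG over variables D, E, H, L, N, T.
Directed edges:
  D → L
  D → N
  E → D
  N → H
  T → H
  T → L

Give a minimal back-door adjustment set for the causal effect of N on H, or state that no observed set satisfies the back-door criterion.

N→H: minimal back-door set ∅.

desc(N)\{N}={H}; candidates ⊆ {D,E,L,T}.
∅: N⊥H given ∅ in G with N→· removed — back-door holds.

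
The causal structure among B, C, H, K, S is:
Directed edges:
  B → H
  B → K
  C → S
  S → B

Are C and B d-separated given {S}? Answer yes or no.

Yes — C ⊥ B | {S}.

Bayes-Ball from C | {S} reaches ∅.
B ∉ reach(C|{S}) ⇒ C ⊥ B | {S}.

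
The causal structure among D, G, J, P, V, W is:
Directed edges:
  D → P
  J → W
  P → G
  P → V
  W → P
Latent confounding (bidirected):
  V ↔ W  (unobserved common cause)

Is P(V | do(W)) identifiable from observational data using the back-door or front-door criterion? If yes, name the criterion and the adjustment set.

desc(W)\{W}={G,P,V}; candidates ⊆ {D,J}.
W↔V: latent back-door arc(s) into W.
size 0: {}; under {} W still reaches {J,V} ∋ V.
size 1: {D}, {J}; under {D} W still reaches {J,V} ∋ V.
size 2: {D,J}; under {D,J} W still reaches {V} ∋ V.
W↔V cannot be blocked by any observed set — no back-door set.
{P}: (i) intercepts every directed W→V path; (ii) no back-door W→{P}; (iii) {W} blocks every back-door {P}→V. Front-door holds.
P(V|do(W)) = Σ_{P} P(P|W) Σ_{W'} P(V|P,W')P(W').

P(V|do(W)): frontdoor, adjust for {P}.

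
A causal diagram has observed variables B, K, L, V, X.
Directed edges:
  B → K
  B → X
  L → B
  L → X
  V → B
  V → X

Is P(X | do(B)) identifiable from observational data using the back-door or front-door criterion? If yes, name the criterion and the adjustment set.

P(X|do(B)): backdoor, adjust for {L, V}.

desc(B)\{B}={K,X}; candidates ⊆ {L,V}.
size 0: {}; under {} B still reaches {L,V,X} ∋ X.
size 1: {L}, {V}; under {L} B still reaches {V,X} ∋ X.
{L,V}: B⊥X given {L,V} in G with B→· removed — back-door holds.
P(X|do(B)) = Σ_{L,V} P(X|B,L,V)·P(L,V).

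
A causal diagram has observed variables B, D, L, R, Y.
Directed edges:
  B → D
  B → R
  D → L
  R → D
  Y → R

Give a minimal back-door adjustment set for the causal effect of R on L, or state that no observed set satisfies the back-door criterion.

R→L: minimal back-door set {B}.

desc(R)\{R}={D,L}; candidates ⊆ {B,Y}.
size 0: {}; under {} R still reaches {B,D,L,Y} ∋ L.
{B}: R⊥L given {B} in G with R→· removed — back-door holds.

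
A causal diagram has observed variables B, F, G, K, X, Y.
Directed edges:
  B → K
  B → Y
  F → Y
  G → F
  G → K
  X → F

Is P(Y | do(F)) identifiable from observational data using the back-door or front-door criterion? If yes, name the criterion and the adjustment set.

P(Y|do(F)): backdoor, adjust for ∅.

desc(F)\{F}={Y}; candidates ⊆ {B,G,K,X}.
∅: F⊥Y given ∅ in G with F→· removed — back-door holds.
P(Y|do(F)) = P(Y|F) — no adjustment needed.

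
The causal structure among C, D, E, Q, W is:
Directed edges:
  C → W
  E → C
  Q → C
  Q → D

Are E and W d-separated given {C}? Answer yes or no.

Bayes-Ball from E | {C} reaches {D,Q}.
W ∉ reach(E|{C}) ⇒ E ⊥ W | {C}.

Yes — E ⊥ W | {C}.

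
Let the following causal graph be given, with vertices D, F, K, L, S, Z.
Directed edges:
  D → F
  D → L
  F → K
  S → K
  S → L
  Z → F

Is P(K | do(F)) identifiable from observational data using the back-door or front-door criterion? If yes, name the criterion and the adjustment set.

desc(F)\{F}={K}; candidates ⊆ {D,L,S,Z}.
∅: F⊥K given ∅ in G with F→· removed — back-door holds.
P(K|do(F)) = P(K|F) — no adjustment needed.

P(K|do(F)): backdoor, adjust for ∅.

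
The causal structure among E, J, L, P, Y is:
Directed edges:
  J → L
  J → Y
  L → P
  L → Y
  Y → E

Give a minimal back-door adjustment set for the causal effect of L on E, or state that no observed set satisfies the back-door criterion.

L→E: minimal back-door set {J}.

desc(L)\{L}={E,P,Y}; candidates ⊆ {J}.
size 0: {}; under {} L still reaches {E,J,Y} ∋ E.
{J}: L⊥E given {J} in G with L→· removed — back-door holds.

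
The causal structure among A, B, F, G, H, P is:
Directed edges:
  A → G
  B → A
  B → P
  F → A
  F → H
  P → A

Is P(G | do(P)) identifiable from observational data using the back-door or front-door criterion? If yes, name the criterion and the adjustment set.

P(G|do(P)): backdoor, adjust for {B}.

desc(P)\{P}={A,G}; candidates ⊆ {B,F,H}.
size 0: {}; under {} P still reaches {A,B,G} ∋ G.
{B}: P⊥G given {B} in G with P→· removed — back-door holds.
P(G|do(P)) = Σ_{B} P(G|P,B)·P(B).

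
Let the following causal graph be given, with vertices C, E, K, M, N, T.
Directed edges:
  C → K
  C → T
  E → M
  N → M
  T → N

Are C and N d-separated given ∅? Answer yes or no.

No — C and N are d-connected given ∅.

Bayes-Ball from C | ∅ reaches {K,M,N,T}.
N ∈ reach(C|∅) ⇒ C ⊥̸ N | ∅.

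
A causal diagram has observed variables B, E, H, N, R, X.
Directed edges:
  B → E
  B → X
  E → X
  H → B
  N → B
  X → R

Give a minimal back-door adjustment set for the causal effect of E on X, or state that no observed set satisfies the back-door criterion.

desc(E)\{E}={R,X}; candidates ⊆ {B,H,N}.
size 0: {}; under {} E still reaches {B,H,N,R,X} ∋ X.
{B}: E⊥X given {B} in G with E→· removed — back-door holds.

E→X: minimal back-door set {B}.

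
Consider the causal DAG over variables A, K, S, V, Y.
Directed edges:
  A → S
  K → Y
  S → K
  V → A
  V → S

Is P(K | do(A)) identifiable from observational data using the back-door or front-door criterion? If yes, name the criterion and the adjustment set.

P(K|do(A)): backdoor, adjust for {V}.

desc(A)\{A}={K,S,Y}; candidates ⊆ {V}.
size 0: {}; under {} A still reaches {K,S,V,Y} ∋ K.
{V}: A⊥K given {V} in G with A→· removed — back-door holds.
P(K|do(A)) = Σ_{V} P(K|A,V)·P(V).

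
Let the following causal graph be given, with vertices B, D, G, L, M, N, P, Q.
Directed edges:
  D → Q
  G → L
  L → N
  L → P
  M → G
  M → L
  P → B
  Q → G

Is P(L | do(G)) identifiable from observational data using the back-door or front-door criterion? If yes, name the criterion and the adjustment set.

desc(G)\{G}={B,L,N,P}; candidates ⊆ {D,M,Q}.
size 0: {}; under {} G still reaches {B,D,L,M,N,P,Q} ∋ L.
{M}: G⊥L given {M} in G with G→· removed — back-door holds.
P(L|do(G)) = Σ_{M} P(L|G,M)·P(M).

P(L|do(G)): backdoor, adjust for {M}.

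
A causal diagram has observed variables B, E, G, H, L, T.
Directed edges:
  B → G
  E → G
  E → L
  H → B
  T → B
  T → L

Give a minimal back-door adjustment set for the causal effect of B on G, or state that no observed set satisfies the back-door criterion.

B→G: minimal back-door set ∅.

desc(B)\{B}={G}; candidates ⊆ {E,H,L,T}.
∅: B⊥G given ∅ in G with B→· removed — back-door holds.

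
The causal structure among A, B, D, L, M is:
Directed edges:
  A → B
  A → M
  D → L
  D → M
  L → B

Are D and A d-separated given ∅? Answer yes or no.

Yes — D ⊥ A | ∅.

Bayes-Ball from D | ∅ reaches {B,L,M}.
A ∉ reach(D|∅) ⇒ D ⊥ A | ∅.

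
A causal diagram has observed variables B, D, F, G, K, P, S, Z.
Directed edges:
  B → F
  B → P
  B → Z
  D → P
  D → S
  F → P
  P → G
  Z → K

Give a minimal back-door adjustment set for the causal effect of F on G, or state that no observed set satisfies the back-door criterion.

F→G: minimal back-door set {B}.

desc(F)\{F}={G,P}; candidates ⊆ {B,D,K,S,Z}.
size 0: {}; under {} F still reaches {B,G,K,P,Z} ∋ G.
{B}: F⊥G given {B} in G with F→· removed — back-door holds.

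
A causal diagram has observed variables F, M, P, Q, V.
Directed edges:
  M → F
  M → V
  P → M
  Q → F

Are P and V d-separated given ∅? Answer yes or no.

Bayes-Ball from P | ∅ reaches {F,M,V}.
V ∈ reach(P|∅) ⇒ P ⊥̸ V | ∅.

No — P and V are d-connected given ∅.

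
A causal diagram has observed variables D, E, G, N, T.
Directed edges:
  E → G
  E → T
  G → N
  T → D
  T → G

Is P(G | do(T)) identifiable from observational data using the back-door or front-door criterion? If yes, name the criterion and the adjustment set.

P(G|do(T)): backdoor, adjust for {E}.

desc(T)\{T}={D,G,N}; candidates ⊆ {E}.
size 0: {}; under {} T still reaches {E,G,N} ∋ G.
{E}: T⊥G given {E} in G with T→· removed — back-door holds.
P(G|do(T)) = Σ_{E} P(G|T,E)·P(E).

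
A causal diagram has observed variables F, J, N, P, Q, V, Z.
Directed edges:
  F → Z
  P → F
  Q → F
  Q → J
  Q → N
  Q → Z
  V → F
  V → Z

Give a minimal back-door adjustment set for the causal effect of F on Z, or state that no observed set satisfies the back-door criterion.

F→Z: minimal back-door set {Q, V}.

desc(F)\{F}={Z}; candidates ⊆ {J,N,P,Q,V}.
size 0: {}; under {} F still reaches {J,N,P,Q,V,Z} ∋ Z.
size 1: {J}, {N}, {P} …(+2); under {J} F still reaches {N,P,Q,V,Z} ∋ Z.
{Q,V}: F⊥Z given {Q,V} in G with F→· removed — back-door holds.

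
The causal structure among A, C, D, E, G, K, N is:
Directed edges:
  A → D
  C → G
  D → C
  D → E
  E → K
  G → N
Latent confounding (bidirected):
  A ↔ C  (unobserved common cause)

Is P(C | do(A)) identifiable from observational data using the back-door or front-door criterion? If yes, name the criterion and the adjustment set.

desc(A)\{A}={C,D,E,G,K,N}; candidates ⊆ {—}.
A↔C: latent back-door arc(s) into A.
size 0: {}; under {} A still reaches {C,G,N} ∋ C.
A↔C cannot be blocked by any observed set — no back-door set.
{D}: (i) intercepts every directed A→C path; (ii) no back-door A→{D}; (iii) {A} blocks every back-door {D}→C. Front-door holds.
P(C|do(A)) = Σ_{D} P(D|A) Σ_{A'} P(C|D,A')P(A').

P(C|do(A)): frontdoor, adjust for {D}.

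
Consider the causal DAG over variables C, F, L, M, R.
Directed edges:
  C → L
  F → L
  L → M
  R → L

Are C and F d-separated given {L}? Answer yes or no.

No — C and F are d-connected given {L}.

Bayes-Ball from C | {L} reaches {F,R}.
F ∈ reach(C|{L}) ⇒ C ⊥̸ F | {L}.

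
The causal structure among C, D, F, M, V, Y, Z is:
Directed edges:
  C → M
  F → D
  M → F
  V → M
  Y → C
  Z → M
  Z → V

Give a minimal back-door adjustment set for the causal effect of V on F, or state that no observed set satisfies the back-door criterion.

V→F: minimal back-door set {Z}.

desc(V)\{V}={D,F,M}; candidates ⊆ {C,Y,Z}.
size 0: {}; under {} V still reaches {D,F,M,Z} ∋ F.
{Z}: V⊥F given {Z} in G with V→· removed — back-door holds.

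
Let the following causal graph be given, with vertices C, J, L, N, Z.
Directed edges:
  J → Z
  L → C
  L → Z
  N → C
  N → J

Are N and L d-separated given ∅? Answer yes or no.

Yes — N ⊥ L | ∅.

Bayes-Ball from N | ∅ reaches {C,J,Z}.
L ∉ reach(N|∅) ⇒ N ⊥ L | ∅.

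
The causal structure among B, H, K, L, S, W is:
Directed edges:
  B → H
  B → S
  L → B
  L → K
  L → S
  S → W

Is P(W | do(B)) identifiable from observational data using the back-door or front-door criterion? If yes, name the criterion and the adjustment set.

P(W|do(B)): backdoor, adjust for {L}.

desc(B)\{B}={H,S,W}; candidates ⊆ {K,L}.
size 0: {}; under {} B still reaches {K,L,S,W} ∋ W.
{L}: B⊥W given {L} in G with B→· removed — back-door holds.
P(W|do(B)) = Σ_{L} P(W|B,L)·P(L).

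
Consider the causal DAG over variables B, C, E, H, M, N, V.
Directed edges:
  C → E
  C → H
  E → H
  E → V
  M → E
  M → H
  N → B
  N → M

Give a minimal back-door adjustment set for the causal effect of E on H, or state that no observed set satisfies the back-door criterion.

desc(E)\{E}={H,V}; candidates ⊆ {B,C,M,N}.
size 0: {}; under {} E still reaches {B,C,H,M,N} ∋ H.
size 1: {B}, {C}, {M} …(+1); under {B} E still reaches {C,H,M,N} ∋ H.
{C,M}: E⊥H given {C,M} in G with E→· removed — back-door holds.

E→H: minimal back-door set {C, M}.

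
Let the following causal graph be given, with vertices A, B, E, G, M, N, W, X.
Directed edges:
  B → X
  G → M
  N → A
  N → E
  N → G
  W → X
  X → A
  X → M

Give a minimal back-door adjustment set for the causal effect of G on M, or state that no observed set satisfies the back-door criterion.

desc(G)\{G}={M}; candidates ⊆ {A,B,E,N,W,X}.
∅: G⊥M given ∅ in G with G→· removed — back-door holds.

G→M: minimal back-door set ∅.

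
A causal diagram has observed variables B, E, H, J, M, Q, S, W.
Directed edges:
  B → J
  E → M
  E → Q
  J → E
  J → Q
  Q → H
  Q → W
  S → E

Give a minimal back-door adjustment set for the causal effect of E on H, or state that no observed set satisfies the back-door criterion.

desc(E)\{E}={H,M,Q,W}; candidates ⊆ {B,J,S}.
size 0: {}; under {} E still reaches {B,H,J,Q,S,W} ∋ H.
{J}: E⊥H given {J} in G with E→· removed — back-door holds.

E→H: minimal back-door set {J}.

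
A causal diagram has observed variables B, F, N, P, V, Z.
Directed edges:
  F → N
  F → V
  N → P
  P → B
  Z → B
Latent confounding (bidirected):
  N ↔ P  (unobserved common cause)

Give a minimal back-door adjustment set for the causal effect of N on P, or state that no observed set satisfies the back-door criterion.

N→P: no observed back-door set.

desc(N)\{N}={B,P}; candidates ⊆ {F,V,Z}.
N↔P: latent back-door arc(s) into N.
size 0: {}; under {} N still reaches {B,F,P,V} ∋ P.
size 1: {F}, {V}, {Z}; under {F} N still reaches {B,P} ∋ P.
size 2: {F,V}, {F,Z}, {V,Z}; under {F,V} N still reaches {B,P} ∋ P.
N↔P cannot be blocked by any observed set — no back-door set.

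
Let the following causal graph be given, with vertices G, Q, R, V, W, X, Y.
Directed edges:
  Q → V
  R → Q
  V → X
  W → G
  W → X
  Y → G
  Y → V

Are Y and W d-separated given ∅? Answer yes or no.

Bayes-Ball from Y | ∅ reaches {G,V,X}.
W ∉ reach(Y|∅) ⇒ Y ⊥ W | ∅.

Yes — Y ⊥ W | ∅.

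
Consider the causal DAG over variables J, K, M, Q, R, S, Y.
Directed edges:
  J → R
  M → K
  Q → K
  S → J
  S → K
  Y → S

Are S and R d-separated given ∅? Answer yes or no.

Bayes-Ball from S | ∅ reaches {J,K,R,Y}.
R ∈ reach(S|∅) ⇒ S ⊥̸ R | ∅.

No — S and R are d-connected given ∅.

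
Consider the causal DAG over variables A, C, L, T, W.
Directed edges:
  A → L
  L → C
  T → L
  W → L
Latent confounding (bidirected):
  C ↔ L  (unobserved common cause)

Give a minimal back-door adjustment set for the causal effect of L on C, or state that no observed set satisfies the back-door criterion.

desc(L)\{L}={C}; candidates ⊆ {A,T,W}.
L↔C: latent back-door arc(s) into L.
size 0: {}; under {} L still reaches {A,C,T,W} ∋ C.
size 1: {A}, {T}, {W}; under {A} L still reaches {C,T,W} ∋ C.
size 2: {A,T}, {A,W}, {T,W}; under {A,T} L still reaches {C,W} ∋ C.
L↔C cannot be blocked by any observed set — no back-door set.

L→C: no observed back-door set.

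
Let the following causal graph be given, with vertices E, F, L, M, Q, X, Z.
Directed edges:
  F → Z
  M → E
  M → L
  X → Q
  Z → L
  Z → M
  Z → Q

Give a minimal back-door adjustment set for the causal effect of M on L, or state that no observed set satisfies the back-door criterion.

desc(M)\{M}={E,L}; candidates ⊆ {F,Q,X,Z}.
size 0: {}; under {} M still reaches {F,L,Q,Z} ∋ L.
{Z}: M⊥L given {Z} in G with M→· removed — back-door holds.

M→L: minimal back-door set {Z}.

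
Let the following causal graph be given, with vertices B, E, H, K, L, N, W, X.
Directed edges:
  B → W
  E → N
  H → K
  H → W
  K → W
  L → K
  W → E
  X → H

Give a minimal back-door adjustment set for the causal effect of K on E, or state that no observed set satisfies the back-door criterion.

desc(K)\{K}={E,N,W}; candidates ⊆ {B,H,L,X}.
size 0: {}; under {} K still reaches {E,H,L,N,W,X} ∋ E.
{H}: K⊥E given {H} in G with K→· removed — back-door holds.

K→E: minimal back-door set {H}.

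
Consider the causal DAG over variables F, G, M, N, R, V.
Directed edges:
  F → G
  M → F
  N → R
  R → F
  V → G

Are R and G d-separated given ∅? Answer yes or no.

No — R and G are d-connected given ∅.

Bayes-Ball from R | ∅ reaches {F,G,N}.
G ∈ reach(R|∅) ⇒ R ⊥̸ G | ∅.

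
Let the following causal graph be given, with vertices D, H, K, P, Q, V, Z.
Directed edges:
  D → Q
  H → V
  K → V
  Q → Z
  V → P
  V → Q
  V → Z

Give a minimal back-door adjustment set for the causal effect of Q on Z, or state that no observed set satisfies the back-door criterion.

desc(Q)\{Q}={Z}; candidates ⊆ {D,H,K,P,V}.
size 0: {}; under {} Q still reaches {D,H,K,P,V,Z} ∋ Z.
{V}: Q⊥Z given {V} in G with Q→· removed — back-door holds.

Q→Z: minimal back-door set {V}.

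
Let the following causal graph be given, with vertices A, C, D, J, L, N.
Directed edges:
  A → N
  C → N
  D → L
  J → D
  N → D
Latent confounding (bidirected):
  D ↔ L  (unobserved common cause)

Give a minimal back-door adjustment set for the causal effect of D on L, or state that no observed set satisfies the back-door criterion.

desc(D)\{D}={L}; candidates ⊆ {A,C,J,N}.
D↔L: latent back-door arc(s) into D.
size 0: {}; under {} D still reaches {A,C,J,L,N} ∋ L.
size 1: {A}, {C}, {J} …(+1); under {A} D still reaches {C,J,L,N} ∋ L.
size 2: {A,C}, {A,J}, {A,N} …(+3); under {A,C} D still reaches {J,L,N} ∋ L.
D↔L cannot be blocked by any observed set — no back-door set.

D→L: no observed back-door set.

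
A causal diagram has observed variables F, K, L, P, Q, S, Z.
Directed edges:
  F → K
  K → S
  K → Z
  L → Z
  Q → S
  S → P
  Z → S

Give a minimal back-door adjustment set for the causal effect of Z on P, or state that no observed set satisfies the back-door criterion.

Z→P: minimal back-door set {K}.

desc(Z)\{Z}={P,S}; candidates ⊆ {F,K,L,Q}.
size 0: {}; under {} Z still reaches {F,K,L,P,S} ∋ P.
{K}: Z⊥P given {K} in G with Z→· removed — back-door holds.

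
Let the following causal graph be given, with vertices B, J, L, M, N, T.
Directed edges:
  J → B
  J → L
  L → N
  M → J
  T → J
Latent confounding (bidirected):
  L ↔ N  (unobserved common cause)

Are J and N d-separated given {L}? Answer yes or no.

Bayes-Ball from J | {L} reaches {B,M,N,T}.
N ∈ reach(J|{L}) ⇒ J ⊥̸ N | {L}.

No — J and N are d-connected given {L}.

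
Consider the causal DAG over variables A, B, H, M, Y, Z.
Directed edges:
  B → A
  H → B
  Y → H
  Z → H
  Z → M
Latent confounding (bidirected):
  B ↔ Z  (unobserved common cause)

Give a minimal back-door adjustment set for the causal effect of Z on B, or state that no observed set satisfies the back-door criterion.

desc(Z)\{Z}={A,B,H,M}; candidates ⊆ {Y}.
Z↔B: latent back-door arc(s) into Z.
size 0: {}; under {} Z still reaches {A,B} ∋ B.
size 1: {Y}; under {Y} Z still reaches {A,B} ∋ B.
Z↔B cannot be blocked by any observed set — no back-door set.

Z→B: no observed back-door set.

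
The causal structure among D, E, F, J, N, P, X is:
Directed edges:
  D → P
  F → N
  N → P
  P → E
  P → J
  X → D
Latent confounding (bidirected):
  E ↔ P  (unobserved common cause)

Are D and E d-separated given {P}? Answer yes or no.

No — D and E are d-connected given {P}.

Bayes-Ball from D | {P} reaches {E,F,N,X}.
E ∈ reach(D|{P}) ⇒ D ⊥̸ E | {P}.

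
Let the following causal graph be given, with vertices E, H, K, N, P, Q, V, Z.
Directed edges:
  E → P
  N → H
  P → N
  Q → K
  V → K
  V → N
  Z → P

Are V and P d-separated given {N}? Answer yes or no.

No — V and P are d-connected given {N}.

Bayes-Ball from V | {N} reaches {E,K,P,Z}.
P ∈ reach(V|{N}) ⇒ V ⊥̸ P | {N}.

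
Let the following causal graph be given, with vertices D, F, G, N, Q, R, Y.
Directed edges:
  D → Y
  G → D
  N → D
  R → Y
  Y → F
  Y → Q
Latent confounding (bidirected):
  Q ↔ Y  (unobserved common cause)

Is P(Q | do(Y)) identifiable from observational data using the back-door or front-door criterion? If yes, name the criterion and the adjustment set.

P(Q|do(Y)): not identifiable (no BD/FD set).

desc(Y)\{Y}={F,Q}; candidates ⊆ {D,G,N,R}.
Y↔Q: latent back-door arc(s) into Y.
size 0: {}; under {} Y still reaches {D,G,N,Q,R} ∋ Q.
size 1: {D}, {G}, {N} …(+1); under {D} Y still reaches {Q,R} ∋ Q.
size 2: {D,G}, {D,N}, {D,R} …(+3); under {D,G} Y still reaches {Q,R} ∋ Q.
Y↔Q cannot be blocked by any observed set — no back-door set.
No mediator lies on a directed Y→…→Q path.
Neither criterion identifies P(Q|do(Y)) in this graph.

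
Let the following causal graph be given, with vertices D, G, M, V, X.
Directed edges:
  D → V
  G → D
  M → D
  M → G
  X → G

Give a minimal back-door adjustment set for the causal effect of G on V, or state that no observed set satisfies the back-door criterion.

G→V: minimal back-door set {M}.

desc(G)\{G}={D,V}; candidates ⊆ {M,X}.
size 0: {}; under {} G still reaches {D,M,V,X} ∋ V.
{M}: G⊥V given {M} in G with G→· removed — back-door holds.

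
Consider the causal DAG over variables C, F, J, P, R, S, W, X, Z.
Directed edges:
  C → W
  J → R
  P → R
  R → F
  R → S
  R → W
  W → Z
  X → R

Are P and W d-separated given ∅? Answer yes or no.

No — P and W are d-connected given ∅.

Bayes-Ball from P | ∅ reaches {F,R,S,W,Z}.
W ∈ reach(P|∅) ⇒ P ⊥̸ W | ∅.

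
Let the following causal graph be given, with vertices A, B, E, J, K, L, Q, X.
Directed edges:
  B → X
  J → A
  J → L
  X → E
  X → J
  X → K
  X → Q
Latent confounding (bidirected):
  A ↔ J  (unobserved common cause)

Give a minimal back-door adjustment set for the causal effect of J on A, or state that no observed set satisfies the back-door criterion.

J→A: no observed back-door set.

desc(J)\{J}={A,L}; candidates ⊆ {B,E,K,Q,X}.
J↔A: latent back-door arc(s) into J.
size 0: {}; under {} J still reaches {A,B,E,K,Q,X} ∋ A.
size 1: {B}, {E}, {K} …(+2); under {B} J still reaches {A,E,K,Q,X} ∋ A.
size 2: {B,E}, {B,K}, {B,Q} …(+7); under {B,E} J still reaches {A,K,Q,X} ∋ A.
J↔A cannot be blocked by any observed set — no back-door set.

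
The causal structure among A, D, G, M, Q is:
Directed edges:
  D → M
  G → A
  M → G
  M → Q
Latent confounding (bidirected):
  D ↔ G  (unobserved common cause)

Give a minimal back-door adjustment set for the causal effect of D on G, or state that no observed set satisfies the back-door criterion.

desc(D)\{D}={A,G,M,Q}; candidates ⊆ {—}.
D↔G: latent back-door arc(s) into D.
size 0: {}; under {} D still reaches {A,G} ∋ G.
D↔G cannot be blocked by any observed set — no back-door set.

D→G: no observed back-door set.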